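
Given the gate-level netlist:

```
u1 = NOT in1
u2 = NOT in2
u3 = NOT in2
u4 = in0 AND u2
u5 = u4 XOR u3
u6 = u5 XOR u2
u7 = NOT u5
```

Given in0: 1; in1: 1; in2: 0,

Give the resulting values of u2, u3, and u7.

u2 = NOT in2 = NOT 0 = 1
u3 = NOT in2 = NOT 0 = 1
u4 = in0 AND u2 = 1 AND 1 = 1
u5 = u4 XOR u3 = 1 XOR 1 = 0
u7 = NOT u5 = NOT 0 = 1

u2 = 1; u3 = 1; u7 = 1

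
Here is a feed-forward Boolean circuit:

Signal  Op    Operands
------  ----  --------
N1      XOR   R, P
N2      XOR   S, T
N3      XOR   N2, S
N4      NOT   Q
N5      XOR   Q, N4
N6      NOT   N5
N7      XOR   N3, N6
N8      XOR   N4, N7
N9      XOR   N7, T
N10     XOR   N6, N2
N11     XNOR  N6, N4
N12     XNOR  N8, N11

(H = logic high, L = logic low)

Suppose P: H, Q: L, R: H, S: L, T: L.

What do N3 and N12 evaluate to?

N3 = L, N12 = L

N2 = S XOR T = L XOR L = L
N3 = N2 XOR S = L XOR L = L
N4 = NOT Q = NOT L = H
N5 = Q XOR N4 = L XOR H = H
N6 = NOT N5 = NOT H = L
N7 = N3 XOR N6 = L XOR L = L
N8 = N4 XOR N7 = H XOR L = H
N11 = N6 XNOR N4 = L XNOR H = L
N12 = N8 XNOR N11 = H XNOR L = L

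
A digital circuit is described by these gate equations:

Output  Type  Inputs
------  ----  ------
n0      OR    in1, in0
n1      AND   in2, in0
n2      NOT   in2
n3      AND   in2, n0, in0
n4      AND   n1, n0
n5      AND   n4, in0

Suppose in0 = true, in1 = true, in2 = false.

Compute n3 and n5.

n3 = false; n5 = false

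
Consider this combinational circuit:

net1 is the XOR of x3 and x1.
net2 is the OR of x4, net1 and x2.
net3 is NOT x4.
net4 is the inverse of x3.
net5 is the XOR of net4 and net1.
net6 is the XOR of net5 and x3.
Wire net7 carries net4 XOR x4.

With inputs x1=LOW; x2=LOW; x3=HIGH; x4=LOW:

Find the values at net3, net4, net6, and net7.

net1 = x3 XOR x1 = HIGH XOR LOW = HIGH
net3 = NOT x4 = NOT LOW = HIGH
net4 = NOT x3 = NOT HIGH = LOW
net5 = net4 XOR net1 = LOW XOR HIGH = HIGH
net6 = net5 XOR x3 = HIGH XOR HIGH = LOW
net7 = net4 XOR x4 = LOW XOR LOW = LOW

net3 = HIGH, net4 = LOW, net6 = LOW, net7 = LOW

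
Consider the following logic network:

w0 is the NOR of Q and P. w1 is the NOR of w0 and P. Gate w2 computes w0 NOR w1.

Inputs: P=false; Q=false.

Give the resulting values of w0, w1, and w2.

w0 = Q NOR P = false NOR false = true
w1 = w0 NOR P = true NOR false = false
w2 = w0 NOR w1 = true NOR false = false

w0 = true  w1 = false  w2 = false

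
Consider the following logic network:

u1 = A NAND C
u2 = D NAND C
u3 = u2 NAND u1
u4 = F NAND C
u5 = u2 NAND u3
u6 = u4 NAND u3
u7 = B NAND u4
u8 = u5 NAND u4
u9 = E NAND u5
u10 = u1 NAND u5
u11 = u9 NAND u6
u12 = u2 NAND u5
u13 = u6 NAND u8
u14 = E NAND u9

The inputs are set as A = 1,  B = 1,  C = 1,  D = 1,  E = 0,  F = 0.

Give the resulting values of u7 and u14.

u7 = 0  u14 = 1

u1 = A NAND C = 1 NAND 1 = 0
u2 = D NAND C = 1 NAND 1 = 0
u3 = u2 NAND u1 = 0 NAND 0 = 1
u4 = F NAND C = 0 NAND 1 = 1
u5 = u2 NAND u3 = 0 NAND 1 = 1
u7 = B NAND u4 = 1 NAND 1 = 0
u9 = E NAND u5 = 0 NAND 1 = 1
u14 = E NAND u9 = 0 NAND 1 = 1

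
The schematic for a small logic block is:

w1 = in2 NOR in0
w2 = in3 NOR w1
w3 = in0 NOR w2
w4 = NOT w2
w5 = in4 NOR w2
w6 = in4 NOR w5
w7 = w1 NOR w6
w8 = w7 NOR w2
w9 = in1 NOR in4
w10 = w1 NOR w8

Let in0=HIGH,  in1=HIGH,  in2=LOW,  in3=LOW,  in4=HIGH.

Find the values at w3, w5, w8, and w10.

w1 = in2 NOR in0 = LOW NOR HIGH = LOW
w2 = in3 NOR w1 = LOW NOR LOW = HIGH
w3 = in0 NOR w2 = HIGH NOR HIGH = LOW
w5 = in4 NOR w2 = HIGH NOR HIGH = LOW
w6 = in4 NOR w5 = HIGH NOR LOW = LOW
w7 = w1 NOR w6 = LOW NOR LOW = HIGH
w8 = w7 NOR w2 = HIGH NOR HIGH = LOW
w10 = w1 NOR w8 = LOW NOR LOW = HIGH

w3 = LOW, w5 = LOW, w8 = LOW, w10 = HIGH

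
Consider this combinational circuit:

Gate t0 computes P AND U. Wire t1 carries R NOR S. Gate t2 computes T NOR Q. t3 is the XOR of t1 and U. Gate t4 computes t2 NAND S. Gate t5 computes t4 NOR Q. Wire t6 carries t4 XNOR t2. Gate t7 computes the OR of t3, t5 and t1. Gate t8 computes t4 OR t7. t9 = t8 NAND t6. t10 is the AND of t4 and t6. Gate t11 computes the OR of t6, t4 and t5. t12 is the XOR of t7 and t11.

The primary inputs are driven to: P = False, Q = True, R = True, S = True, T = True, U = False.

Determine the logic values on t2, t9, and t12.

t1 = R NOR S = True NOR True = False
t2 = T NOR Q = True NOR True = False
t3 = t1 XOR U = False XOR False = False
t4 = t2 NAND S = False NAND True = True
t5 = t4 NOR Q = True NOR True = False
t6 = t4 XNOR t2 = True XNOR False = False
t7 = t3 OR t5 OR t1 = False OR False OR False = False
t8 = t4 OR t7 = True OR False = True
t9 = t8 NAND t6 = True NAND False = True
t11 = t6 OR t4 OR t5 = False OR True OR False = True
t12 = t7 XOR t11 = False XOR True = True

t2 = False  t9 = True  t12 = True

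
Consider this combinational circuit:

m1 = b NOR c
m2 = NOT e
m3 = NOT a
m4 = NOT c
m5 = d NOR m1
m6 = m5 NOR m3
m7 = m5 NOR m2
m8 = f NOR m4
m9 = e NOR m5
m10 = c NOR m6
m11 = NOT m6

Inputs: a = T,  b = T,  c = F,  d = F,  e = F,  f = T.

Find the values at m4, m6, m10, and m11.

m4 = T, m6 = F, m10 = T, m11 = T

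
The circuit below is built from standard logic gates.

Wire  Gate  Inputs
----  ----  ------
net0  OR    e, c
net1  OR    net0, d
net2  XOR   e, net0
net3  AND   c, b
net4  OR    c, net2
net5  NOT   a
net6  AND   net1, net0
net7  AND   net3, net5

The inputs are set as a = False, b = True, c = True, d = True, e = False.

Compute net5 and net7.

net5 = True  net7 = True

net3 = c AND b = True AND True = True
net5 = NOT a = NOT False = True
net7 = net3 AND net5 = True AND True = True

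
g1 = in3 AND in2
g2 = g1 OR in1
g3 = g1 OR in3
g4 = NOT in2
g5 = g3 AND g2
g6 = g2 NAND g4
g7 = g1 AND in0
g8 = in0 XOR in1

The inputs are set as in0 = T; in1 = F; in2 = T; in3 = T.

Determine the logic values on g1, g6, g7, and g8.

g1 = in3 AND in2 = T AND T = T
g2 = g1 OR in1 = T OR F = T
g4 = NOT in2 = NOT T = F
g6 = g2 NAND g4 = T NAND F = T
g7 = g1 AND in0 = T AND T = T
g8 = in0 XOR in1 = T XOR F = T

g1 = T, g6 = T, g7 = T, g8 = T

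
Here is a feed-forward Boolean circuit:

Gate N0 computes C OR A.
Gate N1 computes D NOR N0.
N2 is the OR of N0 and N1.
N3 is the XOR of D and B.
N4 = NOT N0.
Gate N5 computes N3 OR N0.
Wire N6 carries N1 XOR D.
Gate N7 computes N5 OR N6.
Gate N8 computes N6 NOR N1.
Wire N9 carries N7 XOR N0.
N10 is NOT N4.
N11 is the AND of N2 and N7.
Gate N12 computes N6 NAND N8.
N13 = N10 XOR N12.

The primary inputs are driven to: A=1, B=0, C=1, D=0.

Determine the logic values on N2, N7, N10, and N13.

N2 = 1  N7 = 1  N10 = 1  N13 = 0

N0 = C OR A = 1 OR 1 = 1
N1 = D NOR N0 = 0 NOR 1 = 0
N2 = N0 OR N1 = 1 OR 0 = 1
N3 = D XOR B = 0 XOR 0 = 0
N4 = NOT N0 = NOT 1 = 0
N5 = N3 OR N0 = 0 OR 1 = 1
N6 = N1 XOR D = 0 XOR 0 = 0
N7 = N5 OR N6 = 1 OR 0 = 1
N8 = N6 NOR N1 = 0 NOR 0 = 1
N10 = NOT N4 = NOT 0 = 1
N12 = N6 NAND N8 = 0 NAND 1 = 1
N13 = N10 XOR N12 = 1 XOR 1 = 0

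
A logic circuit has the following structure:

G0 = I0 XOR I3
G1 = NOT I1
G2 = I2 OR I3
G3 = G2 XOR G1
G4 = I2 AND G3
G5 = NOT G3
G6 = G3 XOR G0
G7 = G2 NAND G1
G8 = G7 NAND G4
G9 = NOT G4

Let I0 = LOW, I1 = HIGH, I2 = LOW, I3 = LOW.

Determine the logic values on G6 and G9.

G6 = LOW  G9 = HIGH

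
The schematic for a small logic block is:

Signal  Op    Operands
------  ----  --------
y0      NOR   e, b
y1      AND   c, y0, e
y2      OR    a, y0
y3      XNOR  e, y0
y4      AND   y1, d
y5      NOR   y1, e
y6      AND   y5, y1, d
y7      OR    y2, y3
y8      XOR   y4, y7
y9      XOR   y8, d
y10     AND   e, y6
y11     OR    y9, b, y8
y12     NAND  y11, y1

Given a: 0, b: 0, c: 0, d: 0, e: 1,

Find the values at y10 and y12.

y10 = 0, y12 = 1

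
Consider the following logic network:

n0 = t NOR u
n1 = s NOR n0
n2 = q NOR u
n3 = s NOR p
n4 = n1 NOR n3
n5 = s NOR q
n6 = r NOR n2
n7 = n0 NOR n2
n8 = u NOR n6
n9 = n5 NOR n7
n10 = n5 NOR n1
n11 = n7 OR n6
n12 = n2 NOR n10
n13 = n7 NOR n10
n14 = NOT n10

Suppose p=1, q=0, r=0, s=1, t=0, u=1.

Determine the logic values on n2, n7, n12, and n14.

n0 = t NOR u = 0 NOR 1 = 0
n1 = s NOR n0 = 1 NOR 0 = 0
n2 = q NOR u = 0 NOR 1 = 0
n5 = s NOR q = 1 NOR 0 = 0
n7 = n0 NOR n2 = 0 NOR 0 = 1
n10 = n5 NOR n1 = 0 NOR 0 = 1
n12 = n2 NOR n10 = 0 NOR 1 = 0
n14 = NOT n10 = NOT 1 = 0

n2 = 0, n7 = 1, n12 = 0, n14 = 0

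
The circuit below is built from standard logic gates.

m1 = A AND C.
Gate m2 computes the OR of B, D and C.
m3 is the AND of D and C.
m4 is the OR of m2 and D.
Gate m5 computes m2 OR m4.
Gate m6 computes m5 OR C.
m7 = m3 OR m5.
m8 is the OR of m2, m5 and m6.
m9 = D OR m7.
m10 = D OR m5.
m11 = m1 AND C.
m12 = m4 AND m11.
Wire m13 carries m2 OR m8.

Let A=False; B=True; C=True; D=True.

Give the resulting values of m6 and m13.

m2 = B OR D OR C = True OR True OR True = True
m4 = m2 OR D = True OR True = True
m5 = m2 OR m4 = True OR True = True
m6 = m5 OR C = True OR True = True
m8 = m2 OR m5 OR m6 = True OR True OR True = True
m13 = m2 OR m8 = True OR True = True

m6 = True; m13 = True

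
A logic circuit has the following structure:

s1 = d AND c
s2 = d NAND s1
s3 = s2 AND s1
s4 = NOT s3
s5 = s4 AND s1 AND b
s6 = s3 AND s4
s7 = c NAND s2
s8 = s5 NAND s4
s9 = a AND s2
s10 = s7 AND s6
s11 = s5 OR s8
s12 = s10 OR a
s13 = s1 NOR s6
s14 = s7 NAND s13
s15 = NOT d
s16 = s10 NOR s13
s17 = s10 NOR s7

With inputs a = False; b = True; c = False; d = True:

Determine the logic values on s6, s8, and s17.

s6 = False  s8 = True  s17 = False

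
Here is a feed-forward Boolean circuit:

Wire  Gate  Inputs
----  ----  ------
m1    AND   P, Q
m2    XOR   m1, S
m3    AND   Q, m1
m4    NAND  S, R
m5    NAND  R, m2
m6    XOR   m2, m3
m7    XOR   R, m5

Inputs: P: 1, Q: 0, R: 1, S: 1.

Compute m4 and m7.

m4 = 0  m7 = 1

m1 = P AND Q = 1 AND 0 = 0
m2 = m1 XOR S = 0 XOR 1 = 1
m4 = S NAND R = 1 NAND 1 = 0
m5 = R NAND m2 = 1 NAND 1 = 0
m7 = R XOR m5 = 1 XOR 0 = 1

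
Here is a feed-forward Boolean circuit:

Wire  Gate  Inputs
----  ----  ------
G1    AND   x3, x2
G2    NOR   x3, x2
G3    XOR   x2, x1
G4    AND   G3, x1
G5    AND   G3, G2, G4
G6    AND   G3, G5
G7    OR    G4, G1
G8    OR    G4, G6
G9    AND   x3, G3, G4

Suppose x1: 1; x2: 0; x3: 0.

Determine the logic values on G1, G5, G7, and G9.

G1 = x3 AND x2 = 0 AND 0 = 0
G2 = x3 NOR x2 = 0 NOR 0 = 1
G3 = x2 XOR x1 = 0 XOR 1 = 1
G4 = G3 AND x1 = 1 AND 1 = 1
G5 = G3 AND G2 AND G4 = 1 AND 1 AND 1 = 1
G7 = G4 OR G1 = 1 OR 0 = 1
G9 = x3 AND G3 AND G4 = 0 AND 1 AND 1 = 0

G1 = 0  G5 = 1  G7 = 1  G9 = 0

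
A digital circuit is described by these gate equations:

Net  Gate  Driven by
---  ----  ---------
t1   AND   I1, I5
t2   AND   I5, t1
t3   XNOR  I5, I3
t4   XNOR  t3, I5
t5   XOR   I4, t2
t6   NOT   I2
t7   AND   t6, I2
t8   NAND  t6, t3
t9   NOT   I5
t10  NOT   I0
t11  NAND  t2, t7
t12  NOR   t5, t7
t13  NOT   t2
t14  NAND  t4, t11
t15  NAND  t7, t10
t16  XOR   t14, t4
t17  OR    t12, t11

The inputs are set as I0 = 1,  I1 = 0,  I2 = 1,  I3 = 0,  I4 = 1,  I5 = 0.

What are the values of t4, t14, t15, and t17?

t1 = I1 AND I5 = 0 AND 0 = 0
t2 = I5 AND t1 = 0 AND 0 = 0
t3 = I5 XNOR I3 = 0 XNOR 0 = 1
t4 = t3 XNOR I5 = 1 XNOR 0 = 0
t5 = I4 XOR t2 = 1 XOR 0 = 1
t6 = NOT I2 = NOT 1 = 0
t7 = t6 AND I2 = 0 AND 1 = 0
t10 = NOT I0 = NOT 1 = 0
t11 = t2 NAND t7 = 0 NAND 0 = 1
t12 = t5 NOR t7 = 1 NOR 0 = 0
t14 = t4 NAND t11 = 0 NAND 1 = 1
t15 = t7 NAND t10 = 0 NAND 0 = 1
t17 = t12 OR t11 = 0 OR 1 = 1

t4 = 0  t14 = 1  t15 = 1  t17 = 1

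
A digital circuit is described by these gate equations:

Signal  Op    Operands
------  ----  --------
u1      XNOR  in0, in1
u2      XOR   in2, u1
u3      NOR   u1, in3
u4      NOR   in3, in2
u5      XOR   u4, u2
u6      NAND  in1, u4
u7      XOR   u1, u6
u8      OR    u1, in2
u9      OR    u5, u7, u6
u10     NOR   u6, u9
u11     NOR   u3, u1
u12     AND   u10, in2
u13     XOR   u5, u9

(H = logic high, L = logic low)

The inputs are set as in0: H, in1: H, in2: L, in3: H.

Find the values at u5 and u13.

u5 = H; u13 = L

u1 = in0 XNOR in1 = H XNOR H = H
u2 = in2 XOR u1 = L XOR H = H
u4 = in3 NOR in2 = H NOR L = L
u5 = u4 XOR u2 = L XOR H = H
u6 = in1 NAND u4 = H NAND L = H
u7 = u1 XOR u6 = H XOR H = L
u9 = u5 OR u7 OR u6 = H OR L OR H = H
u13 = u5 XOR u9 = H XOR H = L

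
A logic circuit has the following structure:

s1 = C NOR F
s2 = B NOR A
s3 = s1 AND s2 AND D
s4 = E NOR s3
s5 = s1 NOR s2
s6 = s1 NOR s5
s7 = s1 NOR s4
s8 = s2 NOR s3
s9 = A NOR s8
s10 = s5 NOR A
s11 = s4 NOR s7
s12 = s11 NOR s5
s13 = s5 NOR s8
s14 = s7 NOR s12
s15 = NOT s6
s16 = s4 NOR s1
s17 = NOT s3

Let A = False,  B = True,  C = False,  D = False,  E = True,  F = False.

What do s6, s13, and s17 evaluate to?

s6 = False, s13 = False, s17 = True

s1 = C NOR F = False NOR False = True
s2 = B NOR A = True NOR False = False
s3 = s1 AND s2 AND D = True AND False AND False = False
s5 = s1 NOR s2 = True NOR False = False
s6 = s1 NOR s5 = True NOR False = False
s8 = s2 NOR s3 = False NOR False = True
s13 = s5 NOR s8 = False NOR True = False
s17 = NOT s3 = NOT False = True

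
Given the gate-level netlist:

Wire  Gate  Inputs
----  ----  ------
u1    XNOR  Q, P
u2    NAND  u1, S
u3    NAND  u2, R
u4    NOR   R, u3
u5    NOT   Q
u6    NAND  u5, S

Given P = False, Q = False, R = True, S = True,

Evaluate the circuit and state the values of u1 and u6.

u1 = True, u6 = False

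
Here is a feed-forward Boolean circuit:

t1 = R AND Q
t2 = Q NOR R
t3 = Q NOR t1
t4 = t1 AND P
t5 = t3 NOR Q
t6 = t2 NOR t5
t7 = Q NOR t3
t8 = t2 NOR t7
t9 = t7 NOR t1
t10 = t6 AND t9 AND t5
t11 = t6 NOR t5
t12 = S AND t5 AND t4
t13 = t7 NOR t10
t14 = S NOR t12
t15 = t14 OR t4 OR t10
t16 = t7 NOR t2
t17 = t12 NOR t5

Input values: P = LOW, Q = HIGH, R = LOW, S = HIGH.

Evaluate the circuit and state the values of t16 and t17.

t16 = HIGH, t17 = HIGH

t1 = R AND Q = LOW AND HIGH = LOW
t2 = Q NOR R = HIGH NOR LOW = LOW
t3 = Q NOR t1 = HIGH NOR LOW = LOW
t4 = t1 AND P = LOW AND LOW = LOW
t5 = t3 NOR Q = LOW NOR HIGH = LOW
t7 = Q NOR t3 = HIGH NOR LOW = LOW
t12 = S AND t5 AND t4 = HIGH AND LOW AND LOW = LOW
t16 = t7 NOR t2 = LOW NOR LOW = HIGH
t17 = t12 NOR t5 = LOW NOR LOW = HIGH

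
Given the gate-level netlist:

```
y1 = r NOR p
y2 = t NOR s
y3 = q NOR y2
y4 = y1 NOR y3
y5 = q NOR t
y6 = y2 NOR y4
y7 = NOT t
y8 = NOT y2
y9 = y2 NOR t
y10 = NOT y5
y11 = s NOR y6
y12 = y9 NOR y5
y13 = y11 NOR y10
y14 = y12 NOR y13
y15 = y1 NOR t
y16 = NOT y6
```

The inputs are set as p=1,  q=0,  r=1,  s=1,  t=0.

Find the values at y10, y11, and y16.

y1 = r NOR p = 1 NOR 1 = 0
y2 = t NOR s = 0 NOR 1 = 0
y3 = q NOR y2 = 0 NOR 0 = 1
y4 = y1 NOR y3 = 0 NOR 1 = 0
y5 = q NOR t = 0 NOR 0 = 1
y6 = y2 NOR y4 = 0 NOR 0 = 1
y10 = NOT y5 = NOT 1 = 0
y11 = s NOR y6 = 1 NOR 1 = 0
y16 = NOT y6 = NOT 1 = 0

y10 = 0, y11 = 0, y16 = 0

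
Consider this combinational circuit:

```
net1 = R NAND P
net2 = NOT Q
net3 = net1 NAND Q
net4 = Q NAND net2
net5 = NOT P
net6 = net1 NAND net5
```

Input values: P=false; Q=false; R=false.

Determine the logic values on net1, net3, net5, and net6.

net1 = true  net3 = true  net5 = true  net6 = false

net1 = R NAND P = false NAND false = true
net3 = net1 NAND Q = true NAND false = true
net5 = NOT P = NOT false = true
net6 = net1 NAND net5 = true NAND true = false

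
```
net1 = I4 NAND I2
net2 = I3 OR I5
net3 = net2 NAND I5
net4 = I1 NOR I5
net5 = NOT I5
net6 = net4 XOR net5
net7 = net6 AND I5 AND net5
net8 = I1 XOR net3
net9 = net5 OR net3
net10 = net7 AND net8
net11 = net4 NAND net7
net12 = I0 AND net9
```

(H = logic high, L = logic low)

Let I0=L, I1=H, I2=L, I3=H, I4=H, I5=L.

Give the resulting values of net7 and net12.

net7 = L; net12 = L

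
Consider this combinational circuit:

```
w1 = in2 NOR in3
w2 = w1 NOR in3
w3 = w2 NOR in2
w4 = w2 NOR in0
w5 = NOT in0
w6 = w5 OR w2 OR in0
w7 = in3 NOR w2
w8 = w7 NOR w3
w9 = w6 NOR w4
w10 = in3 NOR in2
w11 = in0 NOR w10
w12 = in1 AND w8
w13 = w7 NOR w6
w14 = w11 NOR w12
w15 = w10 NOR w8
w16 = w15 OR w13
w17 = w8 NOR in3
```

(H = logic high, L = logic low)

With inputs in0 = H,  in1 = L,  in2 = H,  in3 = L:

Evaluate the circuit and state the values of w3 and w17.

w1 = in2 NOR in3 = H NOR L = L
w2 = w1 NOR in3 = L NOR L = H
w3 = w2 NOR in2 = H NOR H = L
w7 = in3 NOR w2 = L NOR H = L
w8 = w7 NOR w3 = L NOR L = H
w17 = w8 NOR in3 = H NOR L = L

w3 = L, w17 = L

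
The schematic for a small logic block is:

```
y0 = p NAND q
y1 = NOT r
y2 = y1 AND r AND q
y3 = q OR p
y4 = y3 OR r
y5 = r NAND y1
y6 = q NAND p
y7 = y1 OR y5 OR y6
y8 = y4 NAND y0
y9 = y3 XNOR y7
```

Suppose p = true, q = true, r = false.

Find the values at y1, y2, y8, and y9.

y1 = true  y2 = false  y8 = true  y9 = true

y0 = p NAND q = true NAND true = false
y1 = NOT r = NOT false = true
y2 = y1 AND r AND q = true AND false AND true = false
y3 = q OR p = true OR true = true
y4 = y3 OR r = true OR false = true
y5 = r NAND y1 = false NAND true = true
y6 = q NAND p = true NAND true = false
y7 = y1 OR y5 OR y6 = true OR true OR false = true
y8 = y4 NAND y0 = true NAND false = true
y9 = y3 XNOR y7 = true XNOR true = true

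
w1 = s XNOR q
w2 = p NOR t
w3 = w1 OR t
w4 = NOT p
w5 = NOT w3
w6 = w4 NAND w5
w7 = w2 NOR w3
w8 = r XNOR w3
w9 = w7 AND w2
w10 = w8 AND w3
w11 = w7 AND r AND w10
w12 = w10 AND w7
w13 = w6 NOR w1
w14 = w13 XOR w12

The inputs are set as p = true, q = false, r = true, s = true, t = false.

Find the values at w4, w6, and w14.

w4 = false, w6 = true, w14 = false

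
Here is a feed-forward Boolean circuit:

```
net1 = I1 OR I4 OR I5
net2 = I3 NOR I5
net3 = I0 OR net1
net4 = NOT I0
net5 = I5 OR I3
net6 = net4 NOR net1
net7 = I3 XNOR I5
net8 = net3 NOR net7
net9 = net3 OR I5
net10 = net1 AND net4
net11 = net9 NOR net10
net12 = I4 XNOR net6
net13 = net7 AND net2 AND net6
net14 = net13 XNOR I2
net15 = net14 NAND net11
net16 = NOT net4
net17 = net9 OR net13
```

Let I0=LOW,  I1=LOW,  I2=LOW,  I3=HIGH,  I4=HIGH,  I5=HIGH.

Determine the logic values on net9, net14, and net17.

net1 = I1 OR I4 OR I5 = LOW OR HIGH OR HIGH = HIGH
net2 = I3 NOR I5 = HIGH NOR HIGH = LOW
net3 = I0 OR net1 = LOW OR HIGH = HIGH
net4 = NOT I0 = NOT LOW = HIGH
net6 = net4 NOR net1 = HIGH NOR HIGH = LOW
net7 = I3 XNOR I5 = HIGH XNOR HIGH = HIGH
net9 = net3 OR I5 = HIGH OR HIGH = HIGH
net13 = net7 AND net2 AND net6 = HIGH AND LOW AND LOW = LOW
net14 = net13 XNOR I2 = LOW XNOR LOW = HIGH
net17 = net9 OR net13 = HIGH OR LOW = HIGH

net9 = HIGH; net14 = HIGH; net17 = HIGH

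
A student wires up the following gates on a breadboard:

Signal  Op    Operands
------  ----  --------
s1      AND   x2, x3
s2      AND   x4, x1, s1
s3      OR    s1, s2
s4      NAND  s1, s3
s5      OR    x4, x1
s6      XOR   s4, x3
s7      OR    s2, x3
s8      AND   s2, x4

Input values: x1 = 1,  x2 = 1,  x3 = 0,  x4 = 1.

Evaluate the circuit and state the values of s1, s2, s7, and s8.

s1 = 0; s2 = 0; s7 = 0; s8 = 0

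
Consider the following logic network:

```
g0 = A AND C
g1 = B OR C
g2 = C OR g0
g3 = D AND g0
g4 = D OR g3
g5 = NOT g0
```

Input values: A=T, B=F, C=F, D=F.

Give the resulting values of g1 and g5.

g0 = A AND C = T AND F = F
g1 = B OR C = F OR F = F
g5 = NOT g0 = NOT F = T

g1 = F  g5 = T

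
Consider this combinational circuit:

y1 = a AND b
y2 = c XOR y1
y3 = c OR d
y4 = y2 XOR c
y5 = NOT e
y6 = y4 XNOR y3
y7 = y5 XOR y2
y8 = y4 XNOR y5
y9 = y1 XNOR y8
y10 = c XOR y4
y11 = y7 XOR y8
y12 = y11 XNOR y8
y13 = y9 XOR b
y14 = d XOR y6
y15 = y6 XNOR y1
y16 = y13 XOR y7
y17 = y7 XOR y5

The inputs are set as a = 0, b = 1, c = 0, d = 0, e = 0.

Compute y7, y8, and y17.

y7 = 1  y8 = 0  y17 = 0

y1 = a AND b = 0 AND 1 = 0
y2 = c XOR y1 = 0 XOR 0 = 0
y4 = y2 XOR c = 0 XOR 0 = 0
y5 = NOT e = NOT 0 = 1
y7 = y5 XOR y2 = 1 XOR 0 = 1
y8 = y4 XNOR y5 = 0 XNOR 1 = 0
y17 = y7 XOR y5 = 1 XOR 1 = 0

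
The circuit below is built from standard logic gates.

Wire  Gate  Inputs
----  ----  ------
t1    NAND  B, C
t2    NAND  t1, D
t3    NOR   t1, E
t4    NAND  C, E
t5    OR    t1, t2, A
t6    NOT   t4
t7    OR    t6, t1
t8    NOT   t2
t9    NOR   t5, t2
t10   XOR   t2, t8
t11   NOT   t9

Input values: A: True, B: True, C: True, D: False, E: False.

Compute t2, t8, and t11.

t1 = B NAND C = True NAND True = False
t2 = t1 NAND D = False NAND False = True
t5 = t1 OR t2 OR A = False OR True OR True = True
t8 = NOT t2 = NOT True = False
t9 = t5 NOR t2 = True NOR True = False
t11 = NOT t9 = NOT False = True

t2 = True; t8 = False; t11 = True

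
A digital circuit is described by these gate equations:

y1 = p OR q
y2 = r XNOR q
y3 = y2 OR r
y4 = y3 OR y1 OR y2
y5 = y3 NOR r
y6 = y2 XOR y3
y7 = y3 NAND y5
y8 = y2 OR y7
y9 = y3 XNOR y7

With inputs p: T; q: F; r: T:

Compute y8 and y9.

y2 = r XNOR q = T XNOR F = F
y3 = y2 OR r = F OR T = T
y5 = y3 NOR r = T NOR T = F
y7 = y3 NAND y5 = T NAND F = T
y8 = y2 OR y7 = F OR T = T
y9 = y3 XNOR y7 = T XNOR T = T

y8 = T, y9 = T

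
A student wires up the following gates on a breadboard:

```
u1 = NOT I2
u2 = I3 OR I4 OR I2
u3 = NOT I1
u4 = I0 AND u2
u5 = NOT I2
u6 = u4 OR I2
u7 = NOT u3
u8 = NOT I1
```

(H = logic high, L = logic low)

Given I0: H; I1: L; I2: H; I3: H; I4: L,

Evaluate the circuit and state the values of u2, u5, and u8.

u2 = I3 OR I4 OR I2 = H OR L OR H = H
u5 = NOT I2 = NOT H = L
u8 = NOT I1 = NOT L = H

u2 = H, u5 = L, u8 = H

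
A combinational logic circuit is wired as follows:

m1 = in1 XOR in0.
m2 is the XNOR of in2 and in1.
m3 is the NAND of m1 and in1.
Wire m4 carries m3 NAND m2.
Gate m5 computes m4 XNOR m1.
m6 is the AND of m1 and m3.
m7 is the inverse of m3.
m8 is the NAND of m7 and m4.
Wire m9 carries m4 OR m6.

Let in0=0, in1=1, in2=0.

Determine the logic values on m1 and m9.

m1 = 1, m9 = 1

m1 = in1 XOR in0 = 1 XOR 0 = 1
m2 = in2 XNOR in1 = 0 XNOR 1 = 0
m3 = m1 NAND in1 = 1 NAND 1 = 0
m4 = m3 NAND m2 = 0 NAND 0 = 1
m6 = m1 AND m3 = 1 AND 0 = 0
m9 = m4 OR m6 = 1 OR 0 = 1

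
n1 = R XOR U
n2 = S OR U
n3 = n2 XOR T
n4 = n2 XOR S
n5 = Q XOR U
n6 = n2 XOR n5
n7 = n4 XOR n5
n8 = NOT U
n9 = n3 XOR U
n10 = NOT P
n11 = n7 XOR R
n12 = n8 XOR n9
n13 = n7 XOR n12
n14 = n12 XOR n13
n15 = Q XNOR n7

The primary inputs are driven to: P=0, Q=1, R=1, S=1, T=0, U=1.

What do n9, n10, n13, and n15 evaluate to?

n9 = 0, n10 = 1, n13 = 0, n15 = 0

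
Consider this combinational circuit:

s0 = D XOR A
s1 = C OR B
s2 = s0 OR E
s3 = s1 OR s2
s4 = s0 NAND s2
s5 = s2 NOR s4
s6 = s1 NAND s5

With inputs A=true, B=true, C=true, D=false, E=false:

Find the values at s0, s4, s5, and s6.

s0 = true, s4 = false, s5 = false, s6 = true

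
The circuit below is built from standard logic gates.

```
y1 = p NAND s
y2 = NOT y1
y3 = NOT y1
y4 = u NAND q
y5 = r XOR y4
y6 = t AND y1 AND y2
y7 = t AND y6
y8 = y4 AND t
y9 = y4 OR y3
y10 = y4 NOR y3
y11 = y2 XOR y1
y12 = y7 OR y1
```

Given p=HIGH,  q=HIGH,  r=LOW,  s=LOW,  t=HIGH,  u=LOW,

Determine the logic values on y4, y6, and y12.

y4 = HIGH, y6 = LOW, y12 = HIGH

y1 = p NAND s = HIGH NAND LOW = HIGH
y2 = NOT y1 = NOT HIGH = LOW
y4 = u NAND q = LOW NAND HIGH = HIGH
y6 = t AND y1 AND y2 = HIGH AND HIGH AND LOW = LOW
y7 = t AND y6 = HIGH AND LOW = LOW
y12 = y7 OR y1 = LOW OR HIGH = HIGH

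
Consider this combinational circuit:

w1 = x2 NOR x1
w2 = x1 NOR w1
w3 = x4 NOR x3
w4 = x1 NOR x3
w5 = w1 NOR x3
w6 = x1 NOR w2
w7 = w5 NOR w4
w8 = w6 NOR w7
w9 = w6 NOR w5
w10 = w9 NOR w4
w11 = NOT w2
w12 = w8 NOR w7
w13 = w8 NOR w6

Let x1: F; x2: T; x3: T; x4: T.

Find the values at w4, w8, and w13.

w4 = F; w8 = F; w13 = T

w1 = x2 NOR x1 = T NOR F = F
w2 = x1 NOR w1 = F NOR F = T
w4 = x1 NOR x3 = F NOR T = F
w5 = w1 NOR x3 = F NOR T = F
w6 = x1 NOR w2 = F NOR T = F
w7 = w5 NOR w4 = F NOR F = T
w8 = w6 NOR w7 = F NOR T = F
w13 = w8 NOR w6 = F NOR F = T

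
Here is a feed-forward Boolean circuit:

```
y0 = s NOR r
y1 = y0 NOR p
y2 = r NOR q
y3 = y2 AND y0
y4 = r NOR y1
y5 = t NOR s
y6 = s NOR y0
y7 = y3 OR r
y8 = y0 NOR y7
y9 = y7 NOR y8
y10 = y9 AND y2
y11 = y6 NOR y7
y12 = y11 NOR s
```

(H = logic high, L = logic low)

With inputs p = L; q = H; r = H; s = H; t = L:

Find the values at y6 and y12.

y0 = s NOR r = H NOR H = L
y2 = r NOR q = H NOR H = L
y3 = y2 AND y0 = L AND L = L
y6 = s NOR y0 = H NOR L = L
y7 = y3 OR r = L OR H = H
y11 = y6 NOR y7 = L NOR H = L
y12 = y11 NOR s = L NOR H = L

y6 = L, y12 = L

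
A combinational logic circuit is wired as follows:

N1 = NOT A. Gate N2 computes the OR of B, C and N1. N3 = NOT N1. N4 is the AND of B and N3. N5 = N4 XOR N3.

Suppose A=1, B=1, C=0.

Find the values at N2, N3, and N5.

N1 = NOT A = NOT 1 = 0
N2 = B OR C OR N1 = 1 OR 0 OR 0 = 1
N3 = NOT N1 = NOT 0 = 1
N4 = B AND N3 = 1 AND 1 = 1
N5 = N4 XOR N3 = 1 XOR 1 = 0

N2 = 1; N3 = 1; N5 = 0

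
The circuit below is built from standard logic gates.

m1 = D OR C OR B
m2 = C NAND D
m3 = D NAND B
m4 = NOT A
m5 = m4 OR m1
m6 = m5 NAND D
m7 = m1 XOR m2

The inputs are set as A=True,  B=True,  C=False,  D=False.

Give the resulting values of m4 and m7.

m4 = False, m7 = False

m1 = D OR C OR B = False OR False OR True = True
m2 = C NAND D = False NAND False = True
m4 = NOT A = NOT True = False
m7 = m1 XOR m2 = True XOR True = False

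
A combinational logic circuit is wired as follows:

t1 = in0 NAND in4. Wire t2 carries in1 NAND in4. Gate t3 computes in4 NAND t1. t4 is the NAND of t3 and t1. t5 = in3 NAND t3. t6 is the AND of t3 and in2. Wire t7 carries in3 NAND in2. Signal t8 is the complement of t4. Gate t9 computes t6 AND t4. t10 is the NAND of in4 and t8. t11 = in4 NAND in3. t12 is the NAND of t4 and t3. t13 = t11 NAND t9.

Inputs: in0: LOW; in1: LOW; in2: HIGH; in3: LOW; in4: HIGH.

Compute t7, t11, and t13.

t7 = HIGH; t11 = HIGH; t13 = HIGH

t1 = in0 NAND in4 = LOW NAND HIGH = HIGH
t3 = in4 NAND t1 = HIGH NAND HIGH = LOW
t4 = t3 NAND t1 = LOW NAND HIGH = HIGH
t6 = t3 AND in2 = LOW AND HIGH = LOW
t7 = in3 NAND in2 = LOW NAND HIGH = HIGH
t9 = t6 AND t4 = LOW AND HIGH = LOW
t11 = in4 NAND in3 = HIGH NAND LOW = HIGH
t13 = t11 NAND t9 = HIGH NAND LOW = HIGH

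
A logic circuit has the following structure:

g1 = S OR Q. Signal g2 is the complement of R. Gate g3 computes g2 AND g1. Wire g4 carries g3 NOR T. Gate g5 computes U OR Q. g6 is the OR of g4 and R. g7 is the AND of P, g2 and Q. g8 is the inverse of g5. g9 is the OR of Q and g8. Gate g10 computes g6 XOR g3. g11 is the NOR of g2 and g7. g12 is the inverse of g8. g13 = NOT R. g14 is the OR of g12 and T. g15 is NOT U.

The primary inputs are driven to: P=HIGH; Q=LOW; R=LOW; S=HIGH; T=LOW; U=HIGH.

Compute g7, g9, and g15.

g7 = LOW; g9 = LOW; g15 = LOW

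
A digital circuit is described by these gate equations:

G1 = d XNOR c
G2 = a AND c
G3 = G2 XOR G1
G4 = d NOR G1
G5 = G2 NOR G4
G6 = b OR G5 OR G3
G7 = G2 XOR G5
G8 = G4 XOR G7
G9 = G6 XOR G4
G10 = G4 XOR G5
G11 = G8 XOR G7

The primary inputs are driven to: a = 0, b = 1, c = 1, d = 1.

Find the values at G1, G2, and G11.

G1 = 1, G2 = 0, G11 = 0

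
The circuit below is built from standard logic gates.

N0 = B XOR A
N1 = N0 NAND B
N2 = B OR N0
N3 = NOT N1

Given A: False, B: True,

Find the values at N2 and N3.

N2 = True  N3 = True

N0 = B XOR A = True XOR False = True
N1 = N0 NAND B = True NAND True = False
N2 = B OR N0 = True OR True = True
N3 = NOT N1 = NOT False = True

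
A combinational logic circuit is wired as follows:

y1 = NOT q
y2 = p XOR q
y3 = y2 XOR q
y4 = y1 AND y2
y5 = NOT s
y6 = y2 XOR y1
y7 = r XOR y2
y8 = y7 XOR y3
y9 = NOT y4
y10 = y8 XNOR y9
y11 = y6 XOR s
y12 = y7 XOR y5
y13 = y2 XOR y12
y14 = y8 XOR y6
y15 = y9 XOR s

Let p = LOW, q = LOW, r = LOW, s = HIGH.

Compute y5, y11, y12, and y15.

y1 = NOT q = NOT LOW = HIGH
y2 = p XOR q = LOW XOR LOW = LOW
y4 = y1 AND y2 = HIGH AND LOW = LOW
y5 = NOT s = NOT HIGH = LOW
y6 = y2 XOR y1 = LOW XOR HIGH = HIGH
y7 = r XOR y2 = LOW XOR LOW = LOW
y9 = NOT y4 = NOT LOW = HIGH
y11 = y6 XOR s = HIGH XOR HIGH = LOW
y12 = y7 XOR y5 = LOW XOR LOW = LOW
y15 = y9 XOR s = HIGH XOR HIGH = LOW

y5 = LOW, y11 = LOW, y12 = LOW, y15 = LOW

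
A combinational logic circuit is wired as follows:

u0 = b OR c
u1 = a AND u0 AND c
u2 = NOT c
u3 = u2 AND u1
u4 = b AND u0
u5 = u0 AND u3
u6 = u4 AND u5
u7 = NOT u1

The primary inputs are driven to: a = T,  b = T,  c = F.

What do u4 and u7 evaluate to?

u0 = b OR c = T OR F = T
u1 = a AND u0 AND c = T AND T AND F = F
u4 = b AND u0 = T AND T = T
u7 = NOT u1 = NOT F = T

u4 = T, u7 = T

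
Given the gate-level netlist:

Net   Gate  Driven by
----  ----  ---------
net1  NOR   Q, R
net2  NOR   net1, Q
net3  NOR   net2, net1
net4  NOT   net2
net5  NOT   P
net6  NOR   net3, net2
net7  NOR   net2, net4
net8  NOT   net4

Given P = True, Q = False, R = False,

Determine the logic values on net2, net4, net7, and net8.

net2 = False, net4 = True, net7 = False, net8 = False

net1 = Q NOR R = False NOR False = True
net2 = net1 NOR Q = True NOR False = False
net4 = NOT net2 = NOT False = True
net7 = net2 NOR net4 = False NOR True = False
net8 = NOT net4 = NOT True = False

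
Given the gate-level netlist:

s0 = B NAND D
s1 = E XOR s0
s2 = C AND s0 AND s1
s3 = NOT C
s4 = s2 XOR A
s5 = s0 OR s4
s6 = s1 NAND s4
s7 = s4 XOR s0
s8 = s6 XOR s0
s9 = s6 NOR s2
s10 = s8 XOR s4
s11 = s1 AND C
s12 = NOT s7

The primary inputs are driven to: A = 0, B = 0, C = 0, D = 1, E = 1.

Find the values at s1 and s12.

s1 = 0  s12 = 0

s0 = B NAND D = 0 NAND 1 = 1
s1 = E XOR s0 = 1 XOR 1 = 0
s2 = C AND s0 AND s1 = 0 AND 1 AND 0 = 0
s4 = s2 XOR A = 0 XOR 0 = 0
s7 = s4 XOR s0 = 0 XOR 1 = 1
s12 = NOT s7 = NOT 1 = 0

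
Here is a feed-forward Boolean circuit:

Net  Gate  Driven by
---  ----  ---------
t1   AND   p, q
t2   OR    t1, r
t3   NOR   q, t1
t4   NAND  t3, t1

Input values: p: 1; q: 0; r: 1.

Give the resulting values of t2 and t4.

t2 = 1; t4 = 1

t1 = p AND q = 1 AND 0 = 0
t2 = t1 OR r = 0 OR 1 = 1
t3 = q NOR t1 = 0 NOR 0 = 1
t4 = t3 NAND t1 = 1 NAND 0 = 1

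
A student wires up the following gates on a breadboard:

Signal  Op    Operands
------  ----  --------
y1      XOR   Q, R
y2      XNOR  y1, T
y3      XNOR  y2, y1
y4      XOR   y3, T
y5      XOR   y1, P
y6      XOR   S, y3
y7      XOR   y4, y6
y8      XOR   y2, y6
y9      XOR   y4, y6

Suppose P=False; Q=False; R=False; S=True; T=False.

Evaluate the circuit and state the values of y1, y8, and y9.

y1 = False; y8 = False; y9 = True

y1 = Q XOR R = False XOR False = False
y2 = y1 XNOR T = False XNOR False = True
y3 = y2 XNOR y1 = True XNOR False = False
y4 = y3 XOR T = False XOR False = False
y6 = S XOR y3 = True XOR False = True
y8 = y2 XOR y6 = True XOR True = False
y9 = y4 XOR y6 = False XOR True = True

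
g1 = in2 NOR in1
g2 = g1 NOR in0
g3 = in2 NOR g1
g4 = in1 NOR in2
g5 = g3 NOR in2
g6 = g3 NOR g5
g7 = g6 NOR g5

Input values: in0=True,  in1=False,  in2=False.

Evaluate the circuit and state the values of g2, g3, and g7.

g1 = in2 NOR in1 = False NOR False = True
g2 = g1 NOR in0 = True NOR True = False
g3 = in2 NOR g1 = False NOR True = False
g5 = g3 NOR in2 = False NOR False = True
g6 = g3 NOR g5 = False NOR True = False
g7 = g6 NOR g5 = False NOR True = False

g2 = False  g3 = False  g7 = False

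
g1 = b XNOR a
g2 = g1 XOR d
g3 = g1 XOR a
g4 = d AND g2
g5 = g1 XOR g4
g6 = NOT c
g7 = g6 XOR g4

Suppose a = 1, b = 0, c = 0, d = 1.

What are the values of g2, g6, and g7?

g1 = b XNOR a = 0 XNOR 1 = 0
g2 = g1 XOR d = 0 XOR 1 = 1
g4 = d AND g2 = 1 AND 1 = 1
g6 = NOT c = NOT 0 = 1
g7 = g6 XOR g4 = 1 XOR 1 = 0

g2 = 1, g6 = 1, g7 = 0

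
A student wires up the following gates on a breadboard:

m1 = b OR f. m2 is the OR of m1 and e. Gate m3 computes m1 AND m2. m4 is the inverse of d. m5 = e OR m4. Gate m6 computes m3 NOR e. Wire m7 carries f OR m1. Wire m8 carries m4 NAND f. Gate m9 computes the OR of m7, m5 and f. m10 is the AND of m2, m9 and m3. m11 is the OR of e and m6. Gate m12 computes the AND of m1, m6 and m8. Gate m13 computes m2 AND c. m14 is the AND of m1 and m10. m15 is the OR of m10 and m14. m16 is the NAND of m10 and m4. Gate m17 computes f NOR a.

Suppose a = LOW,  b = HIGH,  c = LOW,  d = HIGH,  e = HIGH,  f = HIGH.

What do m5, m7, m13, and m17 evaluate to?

m1 = b OR f = HIGH OR HIGH = HIGH
m2 = m1 OR e = HIGH OR HIGH = HIGH
m4 = NOT d = NOT HIGH = LOW
m5 = e OR m4 = HIGH OR LOW = HIGH
m7 = f OR m1 = HIGH OR HIGH = HIGH
m13 = m2 AND c = HIGH AND LOW = LOW
m17 = f NOR a = HIGH NOR LOW = LOW

m5 = HIGH, m7 = HIGH, m13 = LOW, m17 = LOW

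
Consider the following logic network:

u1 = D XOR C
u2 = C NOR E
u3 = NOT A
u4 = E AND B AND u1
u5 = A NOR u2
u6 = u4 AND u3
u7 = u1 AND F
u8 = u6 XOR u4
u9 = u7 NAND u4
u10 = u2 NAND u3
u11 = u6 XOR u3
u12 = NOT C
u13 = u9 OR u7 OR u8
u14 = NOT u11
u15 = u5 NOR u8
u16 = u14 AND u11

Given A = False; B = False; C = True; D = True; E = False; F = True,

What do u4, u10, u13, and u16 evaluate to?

u4 = False  u10 = True  u13 = True  u16 = False

u1 = D XOR C = True XOR True = False
u2 = C NOR E = True NOR False = False
u3 = NOT A = NOT False = True
u4 = E AND B AND u1 = False AND False AND False = False
u6 = u4 AND u3 = False AND True = False
u7 = u1 AND F = False AND True = False
u8 = u6 XOR u4 = False XOR False = False
u9 = u7 NAND u4 = False NAND False = True
u10 = u2 NAND u3 = False NAND True = True
u11 = u6 XOR u3 = False XOR True = True
u13 = u9 OR u7 OR u8 = True OR False OR False = True
u14 = NOT u11 = NOT True = False
u16 = u14 AND u11 = False AND True = False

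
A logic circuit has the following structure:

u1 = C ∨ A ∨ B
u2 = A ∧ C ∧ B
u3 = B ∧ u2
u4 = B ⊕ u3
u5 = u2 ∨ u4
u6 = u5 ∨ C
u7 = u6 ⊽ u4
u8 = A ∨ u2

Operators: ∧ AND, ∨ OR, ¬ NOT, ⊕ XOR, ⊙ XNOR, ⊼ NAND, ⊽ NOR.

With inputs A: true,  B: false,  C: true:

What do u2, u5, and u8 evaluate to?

u2 = false, u5 = false, u8 = true

u2 = A AND C AND B = true AND true AND false = false
u3 = B AND u2 = false AND false = false
u4 = B XOR u3 = false XOR false = false
u5 = u2 OR u4 = false OR false = false
u8 = A OR u2 = true OR false = true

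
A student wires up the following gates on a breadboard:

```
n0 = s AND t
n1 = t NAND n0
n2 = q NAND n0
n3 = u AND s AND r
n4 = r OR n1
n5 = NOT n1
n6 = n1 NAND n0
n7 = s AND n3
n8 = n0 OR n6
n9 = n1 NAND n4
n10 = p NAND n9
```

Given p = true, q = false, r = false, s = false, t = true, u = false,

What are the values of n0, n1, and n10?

n0 = false; n1 = true; n10 = true

n0 = s AND t = false AND true = false
n1 = t NAND n0 = true NAND false = true
n4 = r OR n1 = false OR true = true
n9 = n1 NAND n4 = true NAND true = false
n10 = p NAND n9 = true NAND false = true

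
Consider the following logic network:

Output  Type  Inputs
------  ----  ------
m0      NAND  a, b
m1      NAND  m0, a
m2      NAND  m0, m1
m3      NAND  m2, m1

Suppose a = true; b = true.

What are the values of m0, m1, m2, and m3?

m0 = false, m1 = true, m2 = true, m3 = false

m0 = a NAND b = true NAND true = false
m1 = m0 NAND a = false NAND true = true
m2 = m0 NAND m1 = false NAND true = true
m3 = m2 NAND m1 = true NAND true = false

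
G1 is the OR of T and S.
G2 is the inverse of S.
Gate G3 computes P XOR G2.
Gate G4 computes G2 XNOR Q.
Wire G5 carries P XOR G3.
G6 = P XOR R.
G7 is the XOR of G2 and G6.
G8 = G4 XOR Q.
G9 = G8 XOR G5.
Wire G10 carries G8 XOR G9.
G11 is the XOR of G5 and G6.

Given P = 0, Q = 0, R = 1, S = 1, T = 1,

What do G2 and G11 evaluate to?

G2 = NOT S = NOT 1 = 0
G3 = P XOR G2 = 0 XOR 0 = 0
G5 = P XOR G3 = 0 XOR 0 = 0
G6 = P XOR R = 0 XOR 1 = 1
G11 = G5 XOR G6 = 0 XOR 1 = 1

G2 = 0  G11 = 1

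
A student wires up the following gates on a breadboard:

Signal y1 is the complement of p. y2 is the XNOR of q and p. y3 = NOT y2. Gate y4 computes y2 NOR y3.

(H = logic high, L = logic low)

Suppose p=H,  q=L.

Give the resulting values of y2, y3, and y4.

y2 = L; y3 = H; y4 = L

y2 = q XNOR p = L XNOR H = L
y3 = NOT y2 = NOT L = H
y4 = y2 NOR y3 = L NOR H = L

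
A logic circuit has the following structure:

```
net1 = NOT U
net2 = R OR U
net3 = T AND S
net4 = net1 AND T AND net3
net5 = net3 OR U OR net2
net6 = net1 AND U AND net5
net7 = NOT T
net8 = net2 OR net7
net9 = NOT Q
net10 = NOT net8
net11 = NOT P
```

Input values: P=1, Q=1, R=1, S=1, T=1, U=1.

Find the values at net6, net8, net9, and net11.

net6 = 0, net8 = 1, net9 = 0, net11 = 0

net1 = NOT U = NOT 1 = 0
net2 = R OR U = 1 OR 1 = 1
net3 = T AND S = 1 AND 1 = 1
net5 = net3 OR U OR net2 = 1 OR 1 OR 1 = 1
net6 = net1 AND U AND net5 = 0 AND 1 AND 1 = 0
net7 = NOT T = NOT 1 = 0
net8 = net2 OR net7 = 1 OR 0 = 1
net9 = NOT Q = NOT 1 = 0
net11 = NOT P = NOT 1 = 0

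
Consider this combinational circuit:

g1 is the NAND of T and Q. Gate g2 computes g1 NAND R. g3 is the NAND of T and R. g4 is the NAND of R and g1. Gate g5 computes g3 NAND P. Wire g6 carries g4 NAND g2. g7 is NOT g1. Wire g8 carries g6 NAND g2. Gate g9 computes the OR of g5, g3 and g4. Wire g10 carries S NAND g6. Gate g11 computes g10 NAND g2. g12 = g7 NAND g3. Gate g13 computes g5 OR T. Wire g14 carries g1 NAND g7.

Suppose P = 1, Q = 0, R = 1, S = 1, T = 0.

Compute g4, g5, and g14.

g1 = T NAND Q = 0 NAND 0 = 1
g3 = T NAND R = 0 NAND 1 = 1
g4 = R NAND g1 = 1 NAND 1 = 0
g5 = g3 NAND P = 1 NAND 1 = 0
g7 = NOT g1 = NOT 1 = 0
g14 = g1 NAND g7 = 1 NAND 0 = 1

g4 = 0, g5 = 0, g14 = 1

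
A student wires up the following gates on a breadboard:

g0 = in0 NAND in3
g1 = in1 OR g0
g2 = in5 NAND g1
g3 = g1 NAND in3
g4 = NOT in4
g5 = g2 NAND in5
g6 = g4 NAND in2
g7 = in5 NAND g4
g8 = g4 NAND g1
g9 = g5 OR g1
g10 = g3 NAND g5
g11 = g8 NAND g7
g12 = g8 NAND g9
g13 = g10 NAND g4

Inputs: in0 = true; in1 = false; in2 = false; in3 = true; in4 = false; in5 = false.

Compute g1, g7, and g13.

g1 = false  g7 = true  g13 = true

g0 = in0 NAND in3 = true NAND true = false
g1 = in1 OR g0 = false OR false = false
g2 = in5 NAND g1 = false NAND false = true
g3 = g1 NAND in3 = false NAND true = true
g4 = NOT in4 = NOT false = true
g5 = g2 NAND in5 = true NAND false = true
g7 = in5 NAND g4 = false NAND true = true
g10 = g3 NAND g5 = true NAND true = false
g13 = g10 NAND g4 = false NAND true = true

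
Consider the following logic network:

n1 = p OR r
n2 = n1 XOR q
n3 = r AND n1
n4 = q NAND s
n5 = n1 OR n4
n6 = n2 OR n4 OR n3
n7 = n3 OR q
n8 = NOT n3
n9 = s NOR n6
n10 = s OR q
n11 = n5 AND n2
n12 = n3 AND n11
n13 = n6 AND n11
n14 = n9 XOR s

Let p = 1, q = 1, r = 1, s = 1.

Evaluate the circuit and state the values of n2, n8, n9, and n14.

n1 = p OR r = 1 OR 1 = 1
n2 = n1 XOR q = 1 XOR 1 = 0
n3 = r AND n1 = 1 AND 1 = 1
n4 = q NAND s = 1 NAND 1 = 0
n6 = n2 OR n4 OR n3 = 0 OR 0 OR 1 = 1
n8 = NOT n3 = NOT 1 = 0
n9 = s NOR n6 = 1 NOR 1 = 0
n14 = n9 XOR s = 0 XOR 1 = 1

n2 = 0  n8 = 0  n9 = 0  n14 = 1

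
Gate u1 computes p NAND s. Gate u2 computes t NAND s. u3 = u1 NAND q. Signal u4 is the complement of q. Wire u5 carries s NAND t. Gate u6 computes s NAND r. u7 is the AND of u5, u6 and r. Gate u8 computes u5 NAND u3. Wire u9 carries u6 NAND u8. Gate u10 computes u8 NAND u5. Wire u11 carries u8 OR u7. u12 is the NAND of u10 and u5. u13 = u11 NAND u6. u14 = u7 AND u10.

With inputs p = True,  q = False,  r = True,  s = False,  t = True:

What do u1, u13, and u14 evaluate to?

u1 = p NAND s = True NAND False = True
u3 = u1 NAND q = True NAND False = True
u5 = s NAND t = False NAND True = True
u6 = s NAND r = False NAND True = True
u7 = u5 AND u6 AND r = True AND True AND True = True
u8 = u5 NAND u3 = True NAND True = False
u10 = u8 NAND u5 = False NAND True = True
u11 = u8 OR u7 = False OR True = True
u13 = u11 NAND u6 = True NAND True = False
u14 = u7 AND u10 = True AND True = True

u1 = True; u13 = False; u14 = True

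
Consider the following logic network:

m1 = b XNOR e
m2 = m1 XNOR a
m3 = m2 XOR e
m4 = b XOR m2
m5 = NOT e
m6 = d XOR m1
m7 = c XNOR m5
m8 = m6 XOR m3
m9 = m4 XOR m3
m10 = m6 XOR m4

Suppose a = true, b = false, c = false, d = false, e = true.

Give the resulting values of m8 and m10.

m1 = b XNOR e = false XNOR true = false
m2 = m1 XNOR a = false XNOR true = false
m3 = m2 XOR e = false XOR true = true
m4 = b XOR m2 = false XOR false = false
m6 = d XOR m1 = false XOR false = false
m8 = m6 XOR m3 = false XOR true = true
m10 = m6 XOR m4 = false XOR false = false

m8 = true  m10 = false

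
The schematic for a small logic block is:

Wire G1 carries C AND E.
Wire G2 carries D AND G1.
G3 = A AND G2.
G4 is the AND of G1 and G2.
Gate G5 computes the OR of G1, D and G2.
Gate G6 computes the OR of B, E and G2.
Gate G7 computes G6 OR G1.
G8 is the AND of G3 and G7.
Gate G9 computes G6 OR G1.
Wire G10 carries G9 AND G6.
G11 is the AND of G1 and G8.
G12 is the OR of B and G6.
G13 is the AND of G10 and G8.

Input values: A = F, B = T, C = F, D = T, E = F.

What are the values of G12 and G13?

G12 = T; G13 = F

G1 = C AND E = F AND F = F
G2 = D AND G1 = T AND F = F
G3 = A AND G2 = F AND F = F
G6 = B OR E OR G2 = T OR F OR F = T
G7 = G6 OR G1 = T OR F = T
G8 = G3 AND G7 = F AND T = F
G9 = G6 OR G1 = T OR F = T
G10 = G9 AND G6 = T AND T = T
G12 = B OR G6 = T OR T = T
G13 = G10 AND G8 = T AND F = F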